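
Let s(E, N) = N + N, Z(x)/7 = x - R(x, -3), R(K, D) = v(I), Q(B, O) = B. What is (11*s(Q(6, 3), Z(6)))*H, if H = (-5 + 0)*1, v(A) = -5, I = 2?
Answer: -8470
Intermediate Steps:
R(K, D) = -5
Z(x) = 35 + 7*x (Z(x) = 7*(x - 1*(-5)) = 7*(x + 5) = 7*(5 + x) = 35 + 7*x)
H = -5 (H = -5*1 = -5)
s(E, N) = 2*N
(11*s(Q(6, 3), Z(6)))*H = (11*(2*(35 + 7*6)))*(-5) = (11*(2*(35 + 42)))*(-5) = (11*(2*77))*(-5) = (11*154)*(-5) = 1694*(-5) = -8470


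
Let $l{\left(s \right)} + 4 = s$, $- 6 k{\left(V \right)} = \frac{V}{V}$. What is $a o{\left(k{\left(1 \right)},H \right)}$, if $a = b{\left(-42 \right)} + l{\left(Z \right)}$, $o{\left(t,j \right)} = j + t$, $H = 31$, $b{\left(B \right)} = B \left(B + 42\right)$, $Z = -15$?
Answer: $- \frac{3515}{6} \approx -585.83$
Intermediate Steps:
$b{\left(B \right)} = B \left(42 + B\right)$
$k{\left(V \right)} = - \frac{1}{6}$ ($k{\left(V \right)} = - \frac{V \frac{1}{V}}{6} = \left(- \frac{1}{6}\right) 1 = - \frac{1}{6}$)
$l{\left(s \right)} = -4 + s$
$a = -19$ ($a = - 42 \left(42 - 42\right) - 19 = \left(-42\right) 0 - 19 = 0 - 19 = -19$)
$a o{\left(k{\left(1 \right)},H \right)} = - 19 \left(31 - \frac{1}{6}\right) = \left(-19\right) \frac{185}{6} = - \frac{3515}{6}$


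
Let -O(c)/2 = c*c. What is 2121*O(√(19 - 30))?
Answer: 46662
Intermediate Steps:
O(c) = -2*c² (O(c) = -2*c*c = -2*c²)
2121*O(√(19 - 30)) = 2121*(-2*(√(19 - 30))²) = 2121*(-2*(√(-11))²) = 2121*(-2*(I*√11)²) = 2121*(-2*(-11)) = 2121*22 = 46662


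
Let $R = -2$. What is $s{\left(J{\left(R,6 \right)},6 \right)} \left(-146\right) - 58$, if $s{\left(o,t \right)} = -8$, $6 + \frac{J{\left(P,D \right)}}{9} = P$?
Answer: $1110$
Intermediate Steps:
$J{\left(P,D \right)} = -54 + 9 P$
$s{\left(J{\left(R,6 \right)},6 \right)} \left(-146\right) - 58 = \left(-8\right) \left(-146\right) - 58 = 1168 - 58 = 1110$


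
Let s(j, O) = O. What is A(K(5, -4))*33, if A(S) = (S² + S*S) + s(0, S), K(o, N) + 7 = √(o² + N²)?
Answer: 5709 - 891*√41 ≈ 3.8163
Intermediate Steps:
K(o, N) = -7 + √(N² + o²) (K(o, N) = -7 + √(o² + N²) = -7 + √(N² + o²))
A(S) = S + 2*S² (A(S) = (S² + S*S) + S = (S² + S²) + S = 2*S² + S = S + 2*S²)
A(K(5, -4))*33 = ((-7 + √((-4)² + 5²))*(1 + 2*(-7 + √((-4)² + 5²))))*33 = ((-7 + √(16 + 25))*(1 + 2*(-7 + √(16 + 25))))*33 = ((-7 + √41)*(1 + 2*(-7 + √41)))*33 = ((-7 + √41)*(1 + (-14 + 2*√41)))*33 = ((-7 + √41)*(-13 + 2*√41))*33 = ((-13 + 2*√41)*(-7 + √41))*33 = 33*(-13 + 2*√41)*(-7 + √41)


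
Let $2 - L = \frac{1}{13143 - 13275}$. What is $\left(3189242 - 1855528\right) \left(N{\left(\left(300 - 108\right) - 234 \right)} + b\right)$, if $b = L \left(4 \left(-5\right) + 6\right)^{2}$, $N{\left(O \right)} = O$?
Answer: $\frac{15469748686}{33} \approx 4.6878 \cdot 10^{8}$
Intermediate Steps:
$L = \frac{265}{132}$ ($L = 2 - \frac{1}{13143 - 13275} = 2 - \frac{1}{-132} = 2 - - \frac{1}{132} = 2 + \frac{1}{132} = \frac{265}{132} \approx 2.0076$)
$b = \frac{12985}{33}$ ($b = \frac{265 \left(4 \left(-5\right) + 6\right)^{2}}{132} = \frac{265 \left(-20 + 6\right)^{2}}{132} = \frac{265 \left(-14\right)^{2}}{132} = \frac{265}{132} \cdot 196 = \frac{12985}{33} \approx 393.48$)
$\left(3189242 - 1855528\right) \left(N{\left(\left(300 - 108\right) - 234 \right)} + b\right) = \left(3189242 - 1855528\right) \left(\left(\left(300 - 108\right) - 234\right) + \frac{12985}{33}\right) = 1333714 \left(\left(192 - 234\right) + \frac{12985}{33}\right) = 1333714 \left(-42 + \frac{12985}{33}\right) = 1333714 \cdot \frac{11599}{33} = \frac{15469748686}{33}$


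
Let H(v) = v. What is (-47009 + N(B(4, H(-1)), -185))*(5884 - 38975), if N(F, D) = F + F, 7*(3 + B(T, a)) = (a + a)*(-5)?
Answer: 10889751735/7 ≈ 1.5557e+9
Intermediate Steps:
B(T, a) = -3 - 10*a/7 (B(T, a) = -3 + ((a + a)*(-5))/7 = -3 + ((2*a)*(-5))/7 = -3 + (-10*a)/7 = -3 - 10*a/7)
N(F, D) = 2*F
(-47009 + N(B(4, H(-1)), -185))*(5884 - 38975) = (-47009 + 2*(-3 - 10/7*(-1)))*(5884 - 38975) = (-47009 + 2*(-3 + 10/7))*(-33091) = (-47009 + 2*(-11/7))*(-33091) = (-47009 - 22/7)*(-33091) = -329085/7*(-33091) = 10889751735/7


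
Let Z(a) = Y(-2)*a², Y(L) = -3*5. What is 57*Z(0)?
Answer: 0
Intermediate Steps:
Y(L) = -15
Z(a) = -15*a²
57*Z(0) = 57*(-15*0²) = 57*(-15*0) = 57*0 = 0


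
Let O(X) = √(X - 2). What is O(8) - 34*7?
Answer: -238 + √6 ≈ -235.55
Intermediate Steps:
O(X) = √(-2 + X)
O(8) - 34*7 = √(-2 + 8) - 34*7 = √6 - 238 = -238 + √6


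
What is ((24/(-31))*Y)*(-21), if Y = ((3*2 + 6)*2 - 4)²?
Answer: 201600/31 ≈ 6503.2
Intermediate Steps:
Y = 400 (Y = ((6 + 6)*2 - 4)² = (12*2 - 4)² = (24 - 4)² = 20² = 400)
((24/(-31))*Y)*(-21) = ((24/(-31))*400)*(-21) = ((24*(-1/31))*400)*(-21) = -24/31*400*(-21) = -9600/31*(-21) = 201600/31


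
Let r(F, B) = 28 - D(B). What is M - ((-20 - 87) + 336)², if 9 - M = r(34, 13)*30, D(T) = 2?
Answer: -53212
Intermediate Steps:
r(F, B) = 26 (r(F, B) = 28 - 1*2 = 28 - 2 = 26)
M = -771 (M = 9 - 26*30 = 9 - 1*780 = 9 - 780 = -771)
M - ((-20 - 87) + 336)² = -771 - ((-20 - 87) + 336)² = -771 - (-107 + 336)² = -771 - 1*229² = -771 - 1*52441 = -771 - 52441 = -53212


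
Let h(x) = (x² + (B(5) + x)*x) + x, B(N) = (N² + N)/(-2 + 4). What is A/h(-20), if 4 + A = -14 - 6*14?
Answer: -17/80 ≈ -0.21250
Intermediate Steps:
B(N) = N/2 + N²/2 (B(N) = (N + N²)/2 = (N + N²)*(½) = N/2 + N²/2)
h(x) = x + x² + x*(15 + x) (h(x) = (x² + ((½)*5*(1 + 5) + x)*x) + x = (x² + ((½)*5*6 + x)*x) + x = (x² + (15 + x)*x) + x = (x² + x*(15 + x)) + x = x + x² + x*(15 + x))
A = -102 (A = -4 + (-14 - 6*14) = -4 + (-14 - 84) = -4 - 98 = -102)
A/h(-20) = -102*(-1/(40*(8 - 20))) = -102/(2*(-20)*(-12)) = -102/480 = -102*1/480 = -17/80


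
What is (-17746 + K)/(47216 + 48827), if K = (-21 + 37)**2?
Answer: -17490/96043 ≈ -0.18211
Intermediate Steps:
K = 256 (K = 16**2 = 256)
(-17746 + K)/(47216 + 48827) = (-17746 + 256)/(47216 + 48827) = -17490/96043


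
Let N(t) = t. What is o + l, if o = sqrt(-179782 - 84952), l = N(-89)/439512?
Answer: -89/439512 + I*sqrt(264734) ≈ -0.0002025 + 514.52*I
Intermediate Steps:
l = -89/439512 ≈ -0.00020250
o = I*sqrt(264734) (o = sqrt(-264734) = I*sqrt(264734) ≈ 514.52*I)
o + l = I*sqrt(264734) - 89/439512 = -89/439512 + I*sqrt(264734)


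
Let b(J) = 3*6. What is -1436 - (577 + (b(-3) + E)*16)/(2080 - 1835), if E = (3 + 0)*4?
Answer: -50411/35 ≈ -1440.3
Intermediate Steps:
E = 12 (E = 3*4 = 12)
b(J) = 18
-1436 - (577 + (b(-3) + E)*16)/(2080 - 1835) = -1436 - (577 + (18 + 12)*16)/(2080 - 1835) = -1436 - (577 + 30*16)/245 = -1436 - (577 + 480)/245 = -1436 - 1057/245 = -1436 - 1*151/35 = -1436 - 151/35 = -50411/35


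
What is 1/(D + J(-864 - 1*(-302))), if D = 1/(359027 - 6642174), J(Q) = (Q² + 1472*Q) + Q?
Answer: -6283147/3216858167355 ≈ -1.9532e-6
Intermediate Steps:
J(Q) = Q² + 1473*Q
D = -1/6283147 (D = 1/(-6283147) = -1/6283147 ≈ -1.5916e-7)
1/(D + J(-864 - 1*(-302))) = 1/(-1/6283147 + (-864 - 1*(-302))*(1473 + (-864 - 1*(-302)))) = 1/(-1/6283147 + (-864 + 302)*(1473 + (-864 + 302))) = 1/(-1/6283147 - 562*(1473 - 562)) = 1/(-1/6283147 - 562*911) = 1/(-1/6283147 - 511982) = 1/(-3216858167355/6283147) = -6283147/3216858167355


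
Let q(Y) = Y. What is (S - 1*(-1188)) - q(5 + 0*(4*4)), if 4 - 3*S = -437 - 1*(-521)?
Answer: 3469/3 ≈ 1156.3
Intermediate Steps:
S = -80/3 (S = 4/3 - (-437 - 1*(-521))/3 = 4/3 - (-437 + 521)/3 = 4/3 - ⅓*84 = 4/3 - 28 = -80/3 ≈ -26.667)
(S - 1*(-1188)) - q(5 + 0*(4*4)) = (-80/3 - 1*(-1188)) - (5 + 0*(4*4)) = (-80/3 + 1188) - (5 + 0*16) = 3484/3 - (5 + 0) = 3484/3 - 1*5 = 3484/3 - 5 = 3469/3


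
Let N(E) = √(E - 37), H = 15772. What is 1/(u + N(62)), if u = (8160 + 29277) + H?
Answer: 1/53214 ≈ 1.8792e-5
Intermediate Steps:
N(E) = √(-37 + E)
u = 53209 (u = (8160 + 29277) + 15772 = 37437 + 15772 = 53209)
1/(u + N(62)) = 1/(53209 + √(-37 + 62)) = 1/(53209 + √25) = 1/(53209 + 5) = 1/53214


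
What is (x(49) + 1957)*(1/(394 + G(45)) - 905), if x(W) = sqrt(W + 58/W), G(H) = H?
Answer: -777504358/439 - 397294*sqrt(2459)/3073 ≈ -1.7775e+6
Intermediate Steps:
(x(49) + 1957)*(1/(394 + G(45)) - 905) = (sqrt(49 + 58/49) + 1957)*(1/(394 + 45) - 905) = (sqrt(49 + 58*(1/49)) + 1957)*(1/439 - 905) = (sqrt(49 + 58/49) + 1957)*(1/439 - 905) = (sqrt(2459/49) + 1957)*(-397294/439) = (sqrt(2459)/7 + 1957)*(-397294/439) = (1957 + sqrt(2459)/7)*(-397294/439) = -777504358/439 - 397294*sqrt(2459)/3073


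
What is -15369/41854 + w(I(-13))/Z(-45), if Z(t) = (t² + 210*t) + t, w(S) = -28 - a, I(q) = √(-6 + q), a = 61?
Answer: -27770356/78162345 ≈ -0.35529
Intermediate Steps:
w(S) = -89 (w(S) = -28 - 1*61 = -28 - 61 = -89)
Z(t) = t² + 211*t
-15369/41854 + w(I(-13))/Z(-45) = -15369/41854 - 89*(-1/(45*(211 - 45))) = -15369*1/41854 - 89/((-45*166)) = -15369/41854 - 89/(-7470) = -15369/41854 - 89*(-1/7470) = -15369/41854 + 89/7470 = -27770356/78162345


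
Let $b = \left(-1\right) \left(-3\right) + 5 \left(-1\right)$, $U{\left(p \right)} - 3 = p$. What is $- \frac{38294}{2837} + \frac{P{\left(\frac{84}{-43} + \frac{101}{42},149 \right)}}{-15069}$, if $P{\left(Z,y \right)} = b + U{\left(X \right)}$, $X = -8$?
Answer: $- \frac{577032427}{42750753} \approx -13.498$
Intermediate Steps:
$U{\left(p \right)} = 3 + p$
$b = -2$ ($b = 3 - 5 = -2$)
$P{\left(Z,y \right)} = -7$ ($P{\left(Z,y \right)} = -2 + \left(3 - 8\right) = -2 - 5 = -7$)
$- \frac{38294}{2837} + \frac{P{\left(\frac{84}{-43} + \frac{101}{42},149 \right)}}{-15069} = - \frac{38294}{2837} - \frac{7}{-15069} = \left(-38294\right) \frac{1}{2837} - - \frac{7}{15069} = - \frac{38294}{2837} + \frac{7}{15069} = - \frac{577032427}{42750753}$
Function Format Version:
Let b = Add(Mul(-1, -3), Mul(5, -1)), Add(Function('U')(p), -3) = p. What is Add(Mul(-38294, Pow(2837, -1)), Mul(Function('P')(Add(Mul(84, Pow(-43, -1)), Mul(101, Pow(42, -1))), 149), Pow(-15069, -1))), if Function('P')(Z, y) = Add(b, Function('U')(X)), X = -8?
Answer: Rational(-577032427, 42750753) ≈ -13.498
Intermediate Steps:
Function('U')(p) = Add(3, p)
b = -2 (b = Add(3, -5) = -2)
Function('P')(Z, y) = -7 (Function('P')(Z, y) = Add(-2, Add(3, -8)) = Add(-2, -5) = -7)
Add(Mul(-38294, Pow(2837, -1)), Mul(Function('P')(Add(Mul(84, Pow(-43, -1)), Mul(101, Pow(42, -1))), 149), Pow(-15069, -1))) = Add(Mul(-38294, Pow(2837, -1)), Mul(-7, Pow(-15069, -1))) = Add(Mul(-38294, Rational(1, 2837)), Mul(-7, Rational(-1, 15069))) = Add(Rational(-38294, 2837), Rational(7, 15069)) = Rational(-577032427, 42750753)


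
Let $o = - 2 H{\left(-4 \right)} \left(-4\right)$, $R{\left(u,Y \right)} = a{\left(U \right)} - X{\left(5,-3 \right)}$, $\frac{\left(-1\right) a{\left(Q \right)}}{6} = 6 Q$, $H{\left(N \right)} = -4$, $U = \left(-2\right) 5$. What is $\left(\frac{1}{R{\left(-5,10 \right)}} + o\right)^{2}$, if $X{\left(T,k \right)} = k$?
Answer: $\frac{134908225}{131769} \approx 1023.8$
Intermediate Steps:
$U = -10$
$a{\left(Q \right)} = - 36 Q$ ($a{\left(Q \right)} = - 6 \cdot 6 Q = - 36 Q$)
$R{\left(u,Y \right)} = 363$ ($R{\left(u,Y \right)} = \left(-36\right) \left(-10\right) - -3 = 360 + 3 = 363$)
$o = -32$ ($o = \left(-2\right) \left(-4\right) \left(-4\right) = 8 \left(-4\right) = -32$)
$\left(\frac{1}{R{\left(-5,10 \right)}} + o\right)^{2} = \left(\frac{1}{363} - 32\right)^{2} = \left(- \frac{11615}{363}\right)^{2} = \frac{134908225}{131769}$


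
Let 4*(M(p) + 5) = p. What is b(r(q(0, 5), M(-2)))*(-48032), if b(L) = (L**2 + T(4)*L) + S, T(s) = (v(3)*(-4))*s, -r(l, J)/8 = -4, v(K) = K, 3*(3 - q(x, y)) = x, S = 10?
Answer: 24112064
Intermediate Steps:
q(x, y) = 3 - x/3
M(p) = -5 + p/4
r(l, J) = 32 (r(l, J) = -8*(-4) = 32)
T(s) = -12*s (T(s) = (3*(-4))*s = -12*s)
b(L) = 10 + L**2 - 48*L (b(L) = (L**2 + (-12*4)*L) + 10 = (L**2 - 48*L) + 10 = 10 + L**2 - 48*L)
b(r(q(0, 5), M(-2)))*(-48032) = (10 + 32**2 - 48*32)*(-48032) = (10 + 1024 - 1536)*(-48032) = -502*(-48032) = 24112064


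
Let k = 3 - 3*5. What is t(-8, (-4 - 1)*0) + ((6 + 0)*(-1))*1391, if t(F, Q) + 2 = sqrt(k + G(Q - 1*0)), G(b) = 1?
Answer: -8348 + I*sqrt(11) ≈ -8348.0 + 3.3166*I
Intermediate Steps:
k = -12 (k = 3 - 15 = -12)
t(F, Q) = -2 + I*sqrt(11) (t(F, Q) = -2 + sqrt(-12 + 1) = -2 + sqrt(-11) = -2 + I*sqrt(11))
t(-8, (-4 - 1)*0) + ((6 + 0)*(-1))*1391 = (-2 + I*sqrt(11)) + ((6 + 0)*(-1))*1391 = (-2 + I*sqrt(11)) + (6*(-1))*1391 = (-2 + I*sqrt(11)) - 6*1391 = (-2 + I*sqrt(11)) - 8346 = -8348 + I*sqrt(11)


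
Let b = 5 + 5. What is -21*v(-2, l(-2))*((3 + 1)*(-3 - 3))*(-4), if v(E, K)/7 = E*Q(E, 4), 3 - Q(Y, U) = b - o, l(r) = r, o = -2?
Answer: -254016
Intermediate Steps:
b = 10
Q(Y, U) = -9 (Q(Y, U) = 3 - (10 - 1*(-2)) = 3 - (10 + 2) = 3 - 1*12 = 3 - 12 = -9)
v(E, K) = -63*E (v(E, K) = 7*(E*(-9)) = 7*(-9*E) = -63*E)
-21*v(-2, l(-2))*((3 + 1)*(-3 - 3))*(-4) = -21*(-63*(-2))*((3 + 1)*(-3 - 3))*(-4) = -2646*(4*(-6))*(-4) = -2646*(-24*(-4)) = -2646*96 = -21*12096 = -254016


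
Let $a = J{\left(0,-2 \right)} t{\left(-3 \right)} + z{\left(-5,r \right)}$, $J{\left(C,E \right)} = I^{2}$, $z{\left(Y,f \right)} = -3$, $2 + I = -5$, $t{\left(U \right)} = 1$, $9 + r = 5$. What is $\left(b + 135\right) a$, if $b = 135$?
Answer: $12420$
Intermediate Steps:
$r = -4$ ($r = -9 + 5 = -4$)
$I = -7$ ($I = -2 - 5 = -7$)
$J{\left(C,E \right)} = 49$ ($J{\left(C,E \right)} = \left(-7\right)^{2} = 49$)
$a = 46$ ($a = 49 \cdot 1 - 3 = 49 - 3 = 46$)
$\left(b + 135\right) a = \left(135 + 135\right) 46 = 270 \cdot 46 = 12420$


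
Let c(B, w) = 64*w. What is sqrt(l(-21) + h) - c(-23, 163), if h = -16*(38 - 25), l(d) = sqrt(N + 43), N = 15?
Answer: -10432 + I*sqrt(208 - sqrt(58)) ≈ -10432.0 + 14.156*I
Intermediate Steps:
l(d) = sqrt(58) (l(d) = sqrt(15 + 43) = sqrt(58))
h = -208 (h = -16*13 = -208)
sqrt(l(-21) + h) - c(-23, 163) = sqrt(sqrt(58) - 208) - 64*163 = sqrt(-208 + sqrt(58)) - 1*10432 = sqrt(-208 + sqrt(58)) - 10432 = -10432 + sqrt(-208 + sqrt(58))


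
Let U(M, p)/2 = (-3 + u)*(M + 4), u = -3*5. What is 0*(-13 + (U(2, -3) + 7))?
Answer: 0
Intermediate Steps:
u = -15
U(M, p) = -144 - 36*M (U(M, p) = 2*((-3 - 15)*(M + 4)) = 2*(-18*(4 + M)) = 2*(-72 - 18*M) = -144 - 36*M)
0*(-13 + (U(2, -3) + 7)) = 0*(-13 + ((-144 - 36*2) + 7)) = 0*(-13 + ((-144 - 72) + 7)) = 0*(-13 + (-216 + 7)) = 0*(-13 - 209) = 0*(-222) = 0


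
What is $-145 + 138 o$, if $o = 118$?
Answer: $16139$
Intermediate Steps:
$-145 + 138 o = -145 + 138 \cdot 118 = -145 + 16284 = 16139$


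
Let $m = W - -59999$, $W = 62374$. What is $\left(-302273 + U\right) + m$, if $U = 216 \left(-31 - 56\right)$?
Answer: $-198692$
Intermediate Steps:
$U = -18792$ ($U = 216 \left(-87\right) = -18792$)
$m = 122373$ ($m = 62374 - -59999 = 62374 + 59999 = 122373$)
$\left(-302273 + U\right) + m = \left(-302273 - 18792\right) + 122373 = -321065 + 122373 = -198692$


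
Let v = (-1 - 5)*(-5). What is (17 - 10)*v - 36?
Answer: 174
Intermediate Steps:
v = 30 (v = -6*(-5) = 30)
(17 - 10)*v - 36 = (17 - 10)*30 - 36 = 7*30 - 36 = 210 - 36 = 174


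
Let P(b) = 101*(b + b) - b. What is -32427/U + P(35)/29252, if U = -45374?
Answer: 633880347/663640124 ≈ 0.95516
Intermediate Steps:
P(b) = 201*b (P(b) = 101*(2*b) - b = 202*b - b = 201*b)
-32427/U + P(35)/29252 = -32427/(-45374) + (201*35)/29252 = -32427*(-1/45374) + 7035*(1/29252) = 32427/45374 + 7035/29252 = 633880347/663640124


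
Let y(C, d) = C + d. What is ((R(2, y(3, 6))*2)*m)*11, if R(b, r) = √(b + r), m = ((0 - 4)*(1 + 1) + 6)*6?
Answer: -264*√11 ≈ -875.59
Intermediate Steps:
m = -12 (m = (-4*2 + 6)*6 = (-8 + 6)*6 = -2*6 = -12)
((R(2, y(3, 6))*2)*m)*11 = ((√(2 + (3 + 6))*2)*(-12))*11 = ((√(2 + 9)*2)*(-12))*11 = ((√11*2)*(-12))*11 = ((2*√11)*(-12))*11 = -24*√11*11 = -264*√11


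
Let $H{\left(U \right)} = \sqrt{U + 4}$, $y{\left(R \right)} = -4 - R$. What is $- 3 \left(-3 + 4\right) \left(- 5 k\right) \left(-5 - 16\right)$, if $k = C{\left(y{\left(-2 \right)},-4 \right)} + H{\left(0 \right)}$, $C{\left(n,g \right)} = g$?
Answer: $630$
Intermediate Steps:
$H{\left(U \right)} = \sqrt{4 + U}$
$k = -2$ ($k = -4 + \sqrt{4 + 0} = -4 + \sqrt{4} = -4 + 2 = -2$)
$- 3 \left(-3 + 4\right) \left(- 5 k\right) \left(-5 - 16\right) = - 3 \left(-3 + 4\right) \left(\left(-5\right) \left(-2\right)\right) \left(-5 - 16\right) = \left(-3\right) 1 \cdot 10 \left(-21\right) = \left(-3\right) 10 \left(-21\right) = \left(-30\right) \left(-21\right) = 630$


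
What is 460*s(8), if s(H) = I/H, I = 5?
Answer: 575/2 ≈ 287.50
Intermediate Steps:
s(H) = 5/H
460*s(8) = 460*(5/8) = 575/2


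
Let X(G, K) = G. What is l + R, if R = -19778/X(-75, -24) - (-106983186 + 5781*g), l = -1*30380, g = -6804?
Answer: 10971524528/75 ≈ 1.4629e+8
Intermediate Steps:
l = -30380
R = 10973803028/75 (R = -19778/(-75) - 5781/(1/(-6804 - 18506)) = -19778*(-1/75) - 5781/(1/(-25310)) = 19778/75 - 5781/(-1/25310) = 19778/75 - 5781*(-25310) = 19778/75 + 146317110 = 10973803028/75 ≈ 1.4632e+8)
l + R = -30380 + 10973803028/75 = 10971524528/75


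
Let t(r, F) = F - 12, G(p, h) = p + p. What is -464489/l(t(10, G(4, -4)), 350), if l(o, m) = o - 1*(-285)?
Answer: -464489/281 ≈ -1653.0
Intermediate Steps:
G(p, h) = 2*p
t(r, F) = -12 + F
l(o, m) = 285 + o (l(o, m) = o + 285 = 285 + o)
-464489/l(t(10, G(4, -4)), 350) = -464489/(285 + (-12 + 2*4)) = -464489/(285 + (-12 + 8)) = -464489/(285 - 4) = -464489/281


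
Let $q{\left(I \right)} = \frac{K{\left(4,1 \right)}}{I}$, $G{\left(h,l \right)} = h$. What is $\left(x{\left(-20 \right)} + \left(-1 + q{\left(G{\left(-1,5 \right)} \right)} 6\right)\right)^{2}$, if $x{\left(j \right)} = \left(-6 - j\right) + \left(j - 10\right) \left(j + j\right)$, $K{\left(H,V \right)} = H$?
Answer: $1413721$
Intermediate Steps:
$q{\left(I \right)} = \frac{4}{I}$
$x{\left(j \right)} = -6 - j + 2 j \left(-10 + j\right)$ ($x{\left(j \right)} = \left(-6 - j\right) + \left(-10 + j\right) 2 j = \left(-6 - j\right) + 2 j \left(-10 + j\right) = -6 - j + 2 j \left(-10 + j\right)$)
$\left(x{\left(-20 \right)} + \left(-1 + q{\left(G{\left(-1,5 \right)} \right)} 6\right)\right)^{2} = \left(\left(-6 - -420 + 2 \left(-20\right)^{2}\right) + \left(-1 + \frac{4}{-1} \cdot 6\right)\right)^{2} = \left(\left(-6 + 420 + 2 \cdot 400\right) + \left(-1 + 4 \left(-1\right) 6\right)\right)^{2} = \left(\left(-6 + 420 + 800\right) - 25\right)^{2} = \left(1214 - 25\right)^{2} = 1189^{2} = 1413721$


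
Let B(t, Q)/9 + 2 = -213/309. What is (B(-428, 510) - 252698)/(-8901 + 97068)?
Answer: -26030387/9081201 ≈ -2.8664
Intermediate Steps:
B(t, Q) = -2493/103 (B(t, Q) = -18 + 9*(-213/309) = -18 + 9*(-213*1/309) = -18 + 9*(-71/103) = -18 - 639/103 = -2493/103)
(B(-428, 510) - 252698)/(-8901 + 97068) = (-2493/103 - 252698)/(-8901 + 97068) = -26030387/103/88167 = -26030387/103*1/88167 = -26030387/9081201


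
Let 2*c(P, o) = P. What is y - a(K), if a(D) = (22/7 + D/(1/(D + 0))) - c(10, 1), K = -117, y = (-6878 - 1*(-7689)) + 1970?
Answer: -76343/7 ≈ -10906.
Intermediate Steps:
c(P, o) = P/2
y = 2781 (y = (-6878 + 7689) + 1970 = 811 + 1970 = 2781)
a(D) = -13/7 + D² (a(D) = (22/7 + D/(1/(D + 0))) - 10/2 = (22*(⅐) + D/(1/D)) - 1*5 = (22/7 + D*D) - 5 = (22/7 + D²) - 5 = -13/7 + D²)
y - a(K) = 2781 - (-13/7 + (-117)²) = 2781 - (-13/7 + 13689) = 2781 - 1*95810/7 = 2781 - 95810/7 = -76343/7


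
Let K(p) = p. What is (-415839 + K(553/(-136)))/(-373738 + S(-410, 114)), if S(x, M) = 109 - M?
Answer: 56554657/50829048 ≈ 1.1126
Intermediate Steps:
(-415839 + K(553/(-136)))/(-373738 + S(-410, 114)) = (-415839 + 553/(-136))/(-373738 + (109 - 1*114)) = (-415839 + 553*(-1/136))/(-373738 + (109 - 114)) = (-415839 - 553/136)/(-373738 - 5) = -56554657/136/(-373743) = -56554657/136*(-1/373743) = 56554657/50829048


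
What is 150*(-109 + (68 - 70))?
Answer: -16650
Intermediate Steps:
150*(-109 + (68 - 70)) = 150*(-109 - 2) = 150*(-111) = -16650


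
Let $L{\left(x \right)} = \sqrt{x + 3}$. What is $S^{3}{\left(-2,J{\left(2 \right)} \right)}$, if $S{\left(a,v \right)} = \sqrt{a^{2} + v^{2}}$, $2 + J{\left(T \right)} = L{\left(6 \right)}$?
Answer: $5 \sqrt{5} \approx 11.18$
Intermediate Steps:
$L{\left(x \right)} = \sqrt{3 + x}$
$J{\left(T \right)} = 1$ ($J{\left(T \right)} = -2 + \sqrt{3 + 6} = -2 + \sqrt{9} = -2 + 3 = 1$)
$S^{3}{\left(-2,J{\left(2 \right)} \right)} = \left(\sqrt{\left(-2\right)^{2} + 1^{2}}\right)^{3} = \left(\sqrt{4 + 1}\right)^{3} = \left(\sqrt{5}\right)^{3} = 5 \sqrt{5}$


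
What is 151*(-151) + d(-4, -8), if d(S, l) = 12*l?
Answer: -22897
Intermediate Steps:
151*(-151) + d(-4, -8) = 151*(-151) + 12*(-8) = -22801 - 96 = -22897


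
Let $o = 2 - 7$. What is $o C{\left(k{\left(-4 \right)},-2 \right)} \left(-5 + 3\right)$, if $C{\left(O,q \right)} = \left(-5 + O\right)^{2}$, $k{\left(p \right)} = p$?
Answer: $810$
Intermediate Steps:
$o = -5$
$o C{\left(k{\left(-4 \right)},-2 \right)} \left(-5 + 3\right) = - 5 \left(-5 - 4\right)^{2} \left(-5 + 3\right) = - 5 \left(-9\right)^{2} \left(-2\right) = - 5 \cdot 81 \left(-2\right) = \left(-5\right) \left(-162\right) = 810$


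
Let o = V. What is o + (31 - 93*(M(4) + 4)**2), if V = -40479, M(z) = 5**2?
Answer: -118661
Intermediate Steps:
M(z) = 25
o = -40479
o + (31 - 93*(M(4) + 4)**2) = -40479 + (31 - 93*(25 + 4)**2) = -40479 + (31 - 93*29**2) = -40479 + (31 - 93*841) = -40479 + (31 - 78213) = -40479 - 78182 = -118661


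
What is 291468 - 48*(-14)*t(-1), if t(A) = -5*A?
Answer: 294828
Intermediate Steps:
291468 - 48*(-14)*t(-1) = 291468 - 48*(-14)*(-5*(-1)) = 291468 - (-672)*5 = 291468 - 1*(-3360) = 291468 + 3360 = 294828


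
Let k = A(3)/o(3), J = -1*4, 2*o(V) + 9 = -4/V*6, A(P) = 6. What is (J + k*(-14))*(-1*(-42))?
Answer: 4200/17 ≈ 247.06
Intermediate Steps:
o(V) = -9/2 - 12/V (o(V) = -9/2 + (-4/V*6)/2 = -9/2 + (-24/V)/2 = -9/2 - 12/V)
J = -4
k = -12/17 (k = 6/(-9/2 - 12/3) = 6/(-9/2 - 12*1/3) = 6/(-9/2 - 4) = 6/(-17/2) = 6*(-2/17) = -12/17 ≈ -0.70588)
(J + k*(-14))*(-1*(-42)) = (-4 - 12/17*(-14))*(-1*(-42)) = (-4 + 168/17)*42 = (100/17)*42 = 4200/17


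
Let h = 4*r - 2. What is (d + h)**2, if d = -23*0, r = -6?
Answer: 676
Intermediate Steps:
h = -26 (h = 4*(-6) - 2 = -24 - 2 = -26)
d = 0
(d + h)**2 = (0 - 26)**2 = (-26)**2 = 676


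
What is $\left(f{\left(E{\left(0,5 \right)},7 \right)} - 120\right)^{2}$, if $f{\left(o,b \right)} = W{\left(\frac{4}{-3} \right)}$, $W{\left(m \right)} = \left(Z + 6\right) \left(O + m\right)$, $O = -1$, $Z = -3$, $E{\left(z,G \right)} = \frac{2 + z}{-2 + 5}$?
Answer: $16129$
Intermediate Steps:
$E{\left(z,G \right)} = \frac{2}{3} + \frac{z}{3}$ ($E{\left(z,G \right)} = \frac{2 + z}{3} = \left(2 + z\right) \frac{1}{3} = \frac{2}{3} + \frac{z}{3}$)
$W{\left(m \right)} = -3 + 3 m$ ($W{\left(m \right)} = \left(-3 + 6\right) \left(-1 + m\right) = 3 \left(-1 + m\right) = -3 + 3 m$)
$f{\left(o,b \right)} = -7$ ($f{\left(o,b \right)} = -3 + 3 \frac{4}{-3} = -3 + 3 \cdot 4 \left(- \frac{1}{3}\right) = -3 + 3 \left(- \frac{4}{3}\right) = -3 - 4 = -7$)
$\left(f{\left(E{\left(0,5 \right)},7 \right)} - 120\right)^{2} = \left(-7 - 120\right)^{2} = \left(-127\right)^{2} = 16129$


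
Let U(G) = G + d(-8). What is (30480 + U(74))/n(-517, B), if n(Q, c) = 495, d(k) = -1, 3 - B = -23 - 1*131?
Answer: 30553/495 ≈ 61.723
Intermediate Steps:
B = 157 (B = 3 - (-23 - 1*131) = 3 - (-23 - 131) = 3 - 1*(-154) = 3 + 154 = 157)
U(G) = -1 + G (U(G) = G - 1 = -1 + G)
(30480 + U(74))/n(-517, B) = (30480 + (-1 + 74))/495 = (30480 + 73)*(1/495) = 30553*(1/495) = 30553/495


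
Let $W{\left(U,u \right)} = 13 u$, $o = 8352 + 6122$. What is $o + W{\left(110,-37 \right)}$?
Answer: $13993$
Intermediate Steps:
$o = 14474$
$o + W{\left(110,-37 \right)} = 14474 + 13 \left(-37\right) = 14474 - 481 = 13993$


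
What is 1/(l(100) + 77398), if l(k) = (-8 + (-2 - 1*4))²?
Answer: 1/77594 ≈ 1.2888e-5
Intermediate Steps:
l(k) = 196 (l(k) = (-8 + (-2 - 4))² = (-8 - 6)² = (-14)² = 196)
1/(l(100) + 77398) = 1/(196 + 77398) = 1/77594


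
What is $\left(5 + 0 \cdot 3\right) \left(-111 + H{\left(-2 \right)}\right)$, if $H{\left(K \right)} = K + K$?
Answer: $-575$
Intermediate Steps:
$H{\left(K \right)} = 2 K$
$\left(5 + 0 \cdot 3\right) \left(-111 + H{\left(-2 \right)}\right) = \left(5 + 0 \cdot 3\right) \left(-111 + 2 \left(-2\right)\right) = \left(5 + 0\right) \left(-111 - 4\right) = 5 \left(-115\right) = -575$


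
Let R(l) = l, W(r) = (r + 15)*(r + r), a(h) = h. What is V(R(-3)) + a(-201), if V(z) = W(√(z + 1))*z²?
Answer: -237 + 270*I*√2 ≈ -237.0 + 381.84*I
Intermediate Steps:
W(r) = 2*r*(15 + r) (W(r) = (15 + r)*(2*r) = 2*r*(15 + r))
V(z) = 2*z²*√(1 + z)*(15 + √(1 + z)) (V(z) = (2*√(z + 1)*(15 + √(z + 1)))*z² = (2*√(1 + z)*(15 + √(1 + z)))*z² = 2*z²*√(1 + z)*(15 + √(1 + z)))
V(R(-3)) + a(-201) = 2*(-3)²*(1 - 3 + 15*√(1 - 3)) - 201 = 2*9*(1 - 3 + 15*√(-2)) - 201 = 2*9*(1 - 3 + 15*(I*√2)) - 201 = 2*9*(1 - 3 + 15*I*√2) - 201 = 2*9*(-2 + 15*I*√2) - 201 = (-36 + 270*I*√2) - 201 = -237 + 270*I*√2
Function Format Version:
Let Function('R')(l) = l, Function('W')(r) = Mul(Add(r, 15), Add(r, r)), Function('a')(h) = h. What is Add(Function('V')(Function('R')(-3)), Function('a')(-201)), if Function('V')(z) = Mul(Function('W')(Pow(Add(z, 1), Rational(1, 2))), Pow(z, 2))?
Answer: Add(-237, Mul(270, I, Pow(2, Rational(1, 2)))) ≈ Add(-237.00, Mul(381.84, I))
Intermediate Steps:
Function('W')(r) = Mul(2, r, Add(15, r)) (Function('W')(r) = Mul(Add(15, r), Mul(2, r)) = Mul(2, r, Add(15, r)))
Function('V')(z) = Mul(2, Pow(z, 2), Pow(Add(1, z), Rational(1, 2)), Add(15, Pow(Add(1, z), Rational(1, 2)))) (Function('V')(z) = Mul(Mul(2, Pow(Add(z, 1), Rational(1, 2)), Add(15, Pow(Add(z, 1), Rational(1, 2)))), Pow(z, 2)) = Mul(Mul(2, Pow(Add(1, z), Rational(1, 2)), Add(15, Pow(Add(1, z), Rational(1, 2)))), Pow(z, 2)) = Mul(2, Pow(z, 2), Pow(Add(1, z), Rational(1, 2)), Add(15, Pow(Add(1, z), Rational(1, 2)))))
Add(Function('V')(Function('R')(-3)), Function('a')(-201)) = Add(Mul(2, Pow(-3, 2), Add(1, -3, Mul(15, Pow(Add(1, -3), Rational(1, 2))))), -201) = Add(Mul(2, 9, Add(1, -3, Mul(15, Pow(-2, Rational(1, 2))))), -201) = Add(Mul(2, 9, Add(1, -3, Mul(15, Mul(I, Pow(2, Rational(1, 2)))))), -201) = Add(Mul(2, 9, Add(1, -3, Mul(15, I, Pow(2, Rational(1, 2))))), -201) = Add(Mul(2, 9, Add(-2, Mul(15, I, Pow(2, Rational(1, 2))))), -201) = Add(Add(-36, Mul(270, I, Pow(2, Rational(1, 2)))), -201) = Add(-237, Mul(270, I, Pow(2, Rational(1, 2))))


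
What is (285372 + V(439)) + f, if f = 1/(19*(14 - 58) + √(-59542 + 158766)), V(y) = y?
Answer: 42848213289/149918 - √24806/299836 ≈ 2.8581e+5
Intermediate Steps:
f = 1/(-836 + 2*√24806) (f = 1/(19*(-44) + √99224) = 1/(-836 + 2*√24806) ≈ -0.0019194)
(285372 + V(439)) + f = (285372 + 439) + (-209/149918 - √24806/299836) = 285811 + (-209/149918 - √24806/299836) = 42848213289/149918 - √24806/299836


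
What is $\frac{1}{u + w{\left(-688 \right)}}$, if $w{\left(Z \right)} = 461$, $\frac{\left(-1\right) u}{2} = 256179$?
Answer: $- \frac{1}{511897} \approx -1.9535 \cdot 10^{-6}$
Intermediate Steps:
$u = -512358$ ($u = \left(-2\right) 256179 = -512358$)
$\frac{1}{u + w{\left(-688 \right)}} = \frac{1}{-512358 + 461} = \frac{1}{-511897} = - \frac{1}{511897}$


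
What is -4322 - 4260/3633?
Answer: -5235362/1211 ≈ -4323.2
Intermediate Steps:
-4322 - 4260/3633 = -4322 - 1*1420/1211 = -4322 - 1420/1211 = -5235362/1211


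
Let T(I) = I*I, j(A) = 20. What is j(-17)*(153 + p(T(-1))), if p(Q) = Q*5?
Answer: 3160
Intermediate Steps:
T(I) = I**2
p(Q) = 5*Q
j(-17)*(153 + p(T(-1))) = 20*(153 + 5*(-1)**2) = 20*(153 + 5*1) = 20*(153 + 5) = 20*158 = 3160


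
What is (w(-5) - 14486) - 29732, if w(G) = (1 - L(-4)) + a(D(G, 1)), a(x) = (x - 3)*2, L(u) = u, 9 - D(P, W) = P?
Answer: -44191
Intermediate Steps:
D(P, W) = 9 - P
a(x) = -6 + 2*x (a(x) = (-3 + x)*2 = -6 + 2*x)
w(G) = 17 - 2*G (w(G) = (1 - 1*(-4)) + (-6 + 2*(9 - G)) = (1 + 4) + (-6 + (18 - 2*G)) = 5 + (12 - 2*G) = 17 - 2*G)
(w(-5) - 14486) - 29732 = ((17 - 2*(-5)) - 14486) - 29732 = ((17 + 10) - 14486) - 29732 = (27 - 14486) - 29732 = -14459 - 29732 = -44191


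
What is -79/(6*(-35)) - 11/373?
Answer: 27157/78330 ≈ 0.34670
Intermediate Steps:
-79/(6*(-35)) - 11/373 = -79/(-210) - 11*1/373 = -79*(-1/210) - 11/373 = 79/210 - 11/373 = 27157/78330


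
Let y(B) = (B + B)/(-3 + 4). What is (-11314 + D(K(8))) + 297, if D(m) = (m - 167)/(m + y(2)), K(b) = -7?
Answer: -10959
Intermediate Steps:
y(B) = 2*B (y(B) = (2*B)/1 = (2*B)*1 = 2*B)
D(m) = (-167 + m)/(4 + m) (D(m) = (m - 167)/(m + 2*2) = (-167 + m)/(m + 4) = (-167 + m)/(4 + m))
(-11314 + D(K(8))) + 297 = (-11314 + (-167 - 7)/(4 - 7)) + 297 = (-11314 - 174/(-3)) + 297 = (-11314 - ⅓*(-174)) + 297 = (-11314 + 58) + 297 = -11256 + 297 = -10959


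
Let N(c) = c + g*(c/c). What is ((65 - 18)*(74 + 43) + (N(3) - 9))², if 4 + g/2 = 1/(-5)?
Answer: 752020929/25 ≈ 3.0081e+7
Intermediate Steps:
g = -42/5 (g = -8 + 2/(-5) = -8 + 2*(-⅕) = -8 - ⅖ = -42/5 ≈ -8.4000)
N(c) = -42/5 + c (N(c) = c - 42*c/(5*c) = c - 42/5*1 = c - 42/5 = -42/5 + c)
((65 - 18)*(74 + 43) + (N(3) - 9))² = ((65 - 18)*(74 + 43) + ((-42/5 + 3) - 9))² = (47*117 + (-27/5 - 9))² = (5499 - 72/5)² = (27423/5)² = 752020929/25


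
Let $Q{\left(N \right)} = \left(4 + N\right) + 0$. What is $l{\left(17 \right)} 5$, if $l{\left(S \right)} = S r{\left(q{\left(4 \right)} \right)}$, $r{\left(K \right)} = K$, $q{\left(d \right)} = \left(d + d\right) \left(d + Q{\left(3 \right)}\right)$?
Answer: $7480$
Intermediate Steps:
$Q{\left(N \right)} = 4 + N$
$q{\left(d \right)} = 2 d \left(7 + d\right)$ ($q{\left(d \right)} = \left(d + d\right) \left(d + \left(4 + 3\right)\right) = 2 d \left(d + 7\right) = 2 d \left(7 + d\right)$)
$l{\left(S \right)} = 88 S$ ($l{\left(S \right)} = S 2 \cdot 4 \left(7 + 4\right) = S 2 \cdot 4 \cdot 11 = S 88 = 88 S$)
$l{\left(17 \right)} 5 = 88 \cdot 17 \cdot 5 = 1496 \cdot 5 = 7480$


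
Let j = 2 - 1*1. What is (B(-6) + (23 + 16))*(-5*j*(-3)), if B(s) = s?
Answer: 495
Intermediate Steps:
j = 1 (j = 2 - 1 = 1)
(B(-6) + (23 + 16))*(-5*j*(-3)) = (-6 + (23 + 16))*(-5*1*(-3)) = (-6 + 39)*(-5*(-3)) = 33*15 = 495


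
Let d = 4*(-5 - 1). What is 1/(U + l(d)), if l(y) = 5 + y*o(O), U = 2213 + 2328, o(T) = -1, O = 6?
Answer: 1/4570 ≈ 0.00021882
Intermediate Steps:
U = 4541
d = -24 (d = 4*(-6) = -24)
l(y) = 5 - y (l(y) = 5 + y*(-1) = 5 - y)
1/(U + l(d)) = 1/(4541 + (5 - 1*(-24))) = 1/(4541 + (5 + 24)) = 1/(4541 + 29) = 1/4570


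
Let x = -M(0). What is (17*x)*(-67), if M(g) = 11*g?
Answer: 0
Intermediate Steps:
x = 0 (x = -11*0 = -1*0 = 0)
(17*x)*(-67) = (17*0)*(-67) = 0*(-67) = 0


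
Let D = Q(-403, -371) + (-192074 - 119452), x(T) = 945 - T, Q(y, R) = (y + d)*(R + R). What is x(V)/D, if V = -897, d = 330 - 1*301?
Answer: -921/17009 ≈ -0.054148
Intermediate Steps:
d = 29 (d = 330 - 301 = 29)
Q(y, R) = 2*R*(29 + y) (Q(y, R) = (y + 29)*(R + R) = (29 + y)*(2*R) = 2*R*(29 + y))
D = -34018 (D = 2*(-371)*(29 - 403) + (-192074 - 119452) = 2*(-371)*(-374) - 311526 = 277508 - 311526 = -34018)
x(V)/D = (945 - 1*(-897))/(-34018) = (945 + 897)*(-1/34018) = 1842*(-1/34018) = -921/17009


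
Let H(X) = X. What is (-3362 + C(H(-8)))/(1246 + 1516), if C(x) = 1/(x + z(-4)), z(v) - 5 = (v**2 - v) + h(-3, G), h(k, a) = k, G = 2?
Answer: -47067/38668 ≈ -1.2172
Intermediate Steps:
z(v) = 2 + v**2 - v (z(v) = 5 + ((v**2 - v) - 3) = 5 + (-3 + v**2 - v) = 2 + v**2 - v)
C(x) = 1/(22 + x) (C(x) = 1/(x + (2 + (-4)**2 - 1*(-4))) = 1/(x + (2 + 16 + 4)) = 1/(x + 22) = 1/(22 + x))
(-3362 + C(H(-8)))/(1246 + 1516) = (-3362 + 1/(22 - 8))/(1246 + 1516) = (-3362 + 1/14)/2762 = (-3362 + 1/14)*(1/2762) = -47067/14*1/2762 = -47067/38668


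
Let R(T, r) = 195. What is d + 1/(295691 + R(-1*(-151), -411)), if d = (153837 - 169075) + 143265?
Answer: 37881396923/295886 ≈ 1.2803e+5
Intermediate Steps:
d = 128027 (d = -15238 + 143265 = 128027)
d + 1/(295691 + R(-1*(-151), -411)) = 128027 + 1/(295691 + 195) = 128027 + 1/295886 = 37881396923/295886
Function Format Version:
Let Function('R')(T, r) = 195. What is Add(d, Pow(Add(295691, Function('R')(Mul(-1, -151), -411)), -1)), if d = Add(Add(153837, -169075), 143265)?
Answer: Rational(37881396923, 295886) ≈ 1.2803e+5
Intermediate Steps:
d = 128027 (d = Add(-15238, 143265) = 128027)
Add(d, Pow(Add(295691, Function('R')(Mul(-1, -151), -411)), -1)) = Add(128027, Pow(Add(295691, 195), -1)) = Add(128027, Pow(295886, -1)) = Add(128027, Rational(1, 295886)) = Rational(37881396923, 295886)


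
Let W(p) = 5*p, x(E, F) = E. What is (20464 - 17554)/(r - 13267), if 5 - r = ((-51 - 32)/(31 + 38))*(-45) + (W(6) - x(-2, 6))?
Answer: -66930/307007 ≈ -0.21801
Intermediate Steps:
r = -1866/23 (r = 5 - (((-51 - 32)/(31 + 38))*(-45) + (5*6 - 1*(-2))) = 5 - (-83/69*(-45) + (30 + 2)) = 5 - (-83*1/69*(-45) + 32) = 5 - (-83/69*(-45) + 32) = 5 - (1245/23 + 32) = 5 - 1*1981/23 = 5 - 1981/23 = -1866/23 ≈ -81.130)
(20464 - 17554)/(r - 13267) = (20464 - 17554)/(-1866/23 - 13267) = 2910/(-307007/23) = 2910*(-23/307007) = -66930/307007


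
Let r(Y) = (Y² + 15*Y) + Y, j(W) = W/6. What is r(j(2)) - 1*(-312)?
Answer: 2857/9 ≈ 317.44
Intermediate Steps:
j(W) = W/6 (j(W) = W*(⅙) = W/6)
r(Y) = Y² + 16*Y
r(j(2)) - 1*(-312) = ((⅙)*2)*(16 + (⅙)*2) - 1*(-312) = (16 + ⅓)/3 + 312 = (⅓)*(49/3) + 312 = 49/9 + 312 = 2857/9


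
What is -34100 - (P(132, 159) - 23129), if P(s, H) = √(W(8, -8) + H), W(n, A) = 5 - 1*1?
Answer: -10971 - √163 ≈ -10984.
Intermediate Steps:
W(n, A) = 4 (W(n, A) = 5 - 1 = 4)
P(s, H) = √(4 + H)
-34100 - (P(132, 159) - 23129) = -34100 - (√(4 + 159) - 23129) = -34100 - (√163 - 23129) = -34100 - (-23129 + √163) = -34100 + (23129 - √163) = -10971 - √163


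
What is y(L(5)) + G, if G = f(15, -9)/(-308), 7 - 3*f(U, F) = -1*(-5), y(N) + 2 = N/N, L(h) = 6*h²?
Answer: -463/462 ≈ -1.0022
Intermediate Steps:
y(N) = -1 (y(N) = -2 + N/N = -2 + 1 = -1)
f(U, F) = ⅔ (f(U, F) = 7/3 - (-1)*(-5)/3 = 7/3 - ⅓*5 = 7/3 - 5/3 = ⅔)
G = -1/462 (G = (⅔)/(-308) = (⅔)*(-1/308) = -1/462 ≈ -0.0021645)
y(L(5)) + G = -1 - 1/462 = -463/462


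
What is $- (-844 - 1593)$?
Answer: $2437$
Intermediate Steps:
$- (-844 - 1593) = \left(-1\right) \left(-2437\right) = 2437$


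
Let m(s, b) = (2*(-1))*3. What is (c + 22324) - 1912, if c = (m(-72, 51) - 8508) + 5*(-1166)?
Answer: 6068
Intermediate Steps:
m(s, b) = -6 (m(s, b) = -2*3 = -6)
c = -14344 (c = (-6 - 8508) + 5*(-1166) = -8514 - 5830 = -14344)
(c + 22324) - 1912 = (-14344 + 22324) - 1912 = 7980 - 1912 = 6068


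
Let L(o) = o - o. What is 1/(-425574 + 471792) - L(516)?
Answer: 1/46218 ≈ 2.1637e-5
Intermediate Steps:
L(o) = 0
1/(-425574 + 471792) - L(516) = 1/(-425574 + 471792) - 1*0 = 1/46218 + 0 = 1/46218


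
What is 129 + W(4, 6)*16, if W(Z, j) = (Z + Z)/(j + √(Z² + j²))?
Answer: 81 + 16*√13 ≈ 138.69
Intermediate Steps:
W(Z, j) = 2*Z/(j + √(Z² + j²)) (W(Z, j) = (2*Z)/(j + √(Z² + j²)) = 2*Z/(j + √(Z² + j²)))
129 + W(4, 6)*16 = 129 + (2*4/(6 + √(4² + 6²)))*16 = 129 + (2*4/(6 + √(16 + 36)))*16 = 129 + (2*4/(6 + √52))*16 = 129 + (2*4/(6 + 2*√13))*16 = 129 + (8/(6 + 2*√13))*16 = 129 + 128/(6 + 2*√13)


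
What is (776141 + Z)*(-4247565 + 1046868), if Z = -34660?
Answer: -2373256012257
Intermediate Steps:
(776141 + Z)*(-4247565 + 1046868) = (776141 - 34660)*(-4247565 + 1046868) = 741481*(-3200697) = -2373256012257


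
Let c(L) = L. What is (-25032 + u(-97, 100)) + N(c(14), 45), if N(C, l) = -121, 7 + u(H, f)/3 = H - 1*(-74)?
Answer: -25243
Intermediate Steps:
u(H, f) = 201 + 3*H (u(H, f) = -21 + 3*(H - 1*(-74)) = -21 + 3*(H + 74) = -21 + 3*(74 + H) = -21 + (222 + 3*H) = 201 + 3*H)
(-25032 + u(-97, 100)) + N(c(14), 45) = (-25032 + (201 + 3*(-97))) - 121 = (-25032 + (201 - 291)) - 121 = (-25032 - 90) - 121 = -25122 - 121 = -25243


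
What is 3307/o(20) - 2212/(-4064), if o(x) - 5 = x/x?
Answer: 1681615/3048 ≈ 551.71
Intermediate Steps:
o(x) = 6 (o(x) = 5 + x/x = 5 + 1 = 6)
3307/o(20) - 2212/(-4064) = 3307/6 - 2212/(-4064) = 3307*(⅙) - 2212*(-1/4064) = 3307/6 + 553/1016 = 1681615/3048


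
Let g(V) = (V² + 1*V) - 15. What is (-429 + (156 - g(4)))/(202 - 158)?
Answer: -139/22 ≈ -6.3182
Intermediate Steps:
g(V) = -15 + V + V² (g(V) = (V² + V) - 15 = (V + V²) - 15 = -15 + V + V²)
(-429 + (156 - g(4)))/(202 - 158) = (-429 + (156 - (-15 + 4 + 4²)))/(202 - 158) = (-429 + (156 - (-15 + 4 + 16)))/44 = (-429 + (156 - 1*5))*(1/44) = (-429 + (156 - 5))*(1/44) = (-429 + 151)*(1/44) = -278*1/44 = -139/22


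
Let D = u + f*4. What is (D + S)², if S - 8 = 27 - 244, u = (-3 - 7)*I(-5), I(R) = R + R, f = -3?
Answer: 14641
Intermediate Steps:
I(R) = 2*R
u = 100 (u = (-3 - 7)*(2*(-5)) = -10*(-10) = 100)
S = -209 (S = 8 + (27 - 244) = 8 - 217 = -209)
D = 88 (D = 100 - 3*4 = 100 - 12 = 88)
(D + S)² = (88 - 209)² = (-121)² = 14641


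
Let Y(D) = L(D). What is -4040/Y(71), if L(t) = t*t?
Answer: -4040/5041 ≈ -0.80143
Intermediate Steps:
L(t) = t²
Y(D) = D²
-4040/Y(71) = -4040/(71²) = -4040/5041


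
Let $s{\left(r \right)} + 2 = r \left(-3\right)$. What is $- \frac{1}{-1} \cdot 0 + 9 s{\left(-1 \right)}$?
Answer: $9$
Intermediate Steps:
$s{\left(r \right)} = -2 - 3 r$ ($s{\left(r \right)} = -2 + r \left(-3\right) = -2 - 3 r$)
$- \frac{1}{-1} \cdot 0 + 9 s{\left(-1 \right)} = - \frac{1}{-1} \cdot 0 + 9 \left(-2 - -3\right) = \left(-1\right) \left(-1\right) 0 + 9 \left(-2 + 3\right) = 1 \cdot 0 + 9 \cdot 1 = 0 + 9 = 9$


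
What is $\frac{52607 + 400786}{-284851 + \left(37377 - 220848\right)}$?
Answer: $- \frac{453393}{468322} \approx -0.96812$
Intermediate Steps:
$\frac{52607 + 400786}{-284851 + \left(37377 - 220848\right)} = \frac{453393}{-284851 + \left(37377 - 220848\right)} = \frac{453393}{-284851 - 183471} = \frac{453393}{-468322} = 453393 \left(- \frac{1}{468322}\right) = - \frac{453393}{468322}$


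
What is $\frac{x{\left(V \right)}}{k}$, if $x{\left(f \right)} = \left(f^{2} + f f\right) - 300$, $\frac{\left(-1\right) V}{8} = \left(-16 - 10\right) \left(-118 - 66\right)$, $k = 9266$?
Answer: $\frac{1464745834}{4633} \approx 3.1616 \cdot 10^{5}$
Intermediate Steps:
$V = -38272$ ($V = - 8 \left(-16 - 10\right) \left(-118 - 66\right) = - 8 \left(\left(-26\right) \left(-184\right)\right) = \left(-8\right) 4784 = -38272$)
$x{\left(f \right)} = -300 + 2 f^{2}$ ($x{\left(f \right)} = \left(f^{2} + f^{2}\right) - 300 = 2 f^{2} - 300 = -300 + 2 f^{2}$)
$\frac{x{\left(V \right)}}{k} = \frac{-300 + 2 \left(-38272\right)^{2}}{9266} = \left(-300 + 2 \cdot 1464745984\right) \frac{1}{9266} = \left(-300 + 2929491968\right) \frac{1}{9266} = 2929491668 \cdot \frac{1}{9266} = \frac{1464745834}{4633}$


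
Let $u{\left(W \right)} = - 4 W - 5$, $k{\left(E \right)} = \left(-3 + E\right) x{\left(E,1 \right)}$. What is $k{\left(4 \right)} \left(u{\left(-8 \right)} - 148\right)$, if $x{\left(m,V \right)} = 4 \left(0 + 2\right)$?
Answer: $-968$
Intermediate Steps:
$x{\left(m,V \right)} = 8$ ($x{\left(m,V \right)} = 4 \cdot 2 = 8$)
$k{\left(E \right)} = -24 + 8 E$ ($k{\left(E \right)} = \left(-3 + E\right) 8 = -24 + 8 E$)
$u{\left(W \right)} = -5 - 4 W$
$k{\left(4 \right)} \left(u{\left(-8 \right)} - 148\right) = \left(-24 + 8 \cdot 4\right) \left(\left(-5 - -32\right) - 148\right) = \left(-24 + 32\right) \left(\left(-5 + 32\right) - 148\right) = 8 \left(27 - 148\right) = 8 \left(-121\right) = -968$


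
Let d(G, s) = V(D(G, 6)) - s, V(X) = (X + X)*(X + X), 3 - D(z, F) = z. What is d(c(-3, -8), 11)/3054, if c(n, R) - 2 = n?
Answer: 53/3054 ≈ 0.017354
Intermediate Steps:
D(z, F) = 3 - z
V(X) = 4*X**2 (V(X) = (2*X)*(2*X) = 4*X**2)
c(n, R) = 2 + n
d(G, s) = -s + 4*(3 - G)**2 (d(G, s) = 4*(3 - G)**2 - s = -s + 4*(3 - G)**2)
d(c(-3, -8), 11)/3054 = (-1*11 + 4*(-3 + (2 - 3))**2)/3054 = (-11 + 4*(-3 - 1)**2)*(1/3054) = (-11 + 4*(-4)**2)*(1/3054) = (-11 + 4*16)*(1/3054) = (-11 + 64)*(1/3054) = 53*(1/3054) = 53/3054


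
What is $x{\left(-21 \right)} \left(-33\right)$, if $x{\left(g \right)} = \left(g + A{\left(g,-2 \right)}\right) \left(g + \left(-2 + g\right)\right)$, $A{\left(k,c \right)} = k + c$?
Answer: $-63888$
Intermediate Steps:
$A{\left(k,c \right)} = c + k$
$x{\left(g \right)} = \left(-2 + 2 g\right)^{2}$ ($x{\left(g \right)} = \left(g + \left(-2 + g\right)\right) \left(g + \left(-2 + g\right)\right) = \left(-2 + 2 g\right) \left(-2 + 2 g\right) = \left(-2 + 2 g\right)^{2}$)
$x{\left(-21 \right)} \left(-33\right) = \left(4 - -168 + 4 \left(-21\right)^{2}\right) \left(-33\right) = \left(4 + 168 + 4 \cdot 441\right) \left(-33\right) = \left(4 + 168 + 1764\right) \left(-33\right) = 1936 \left(-33\right) = -63888$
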